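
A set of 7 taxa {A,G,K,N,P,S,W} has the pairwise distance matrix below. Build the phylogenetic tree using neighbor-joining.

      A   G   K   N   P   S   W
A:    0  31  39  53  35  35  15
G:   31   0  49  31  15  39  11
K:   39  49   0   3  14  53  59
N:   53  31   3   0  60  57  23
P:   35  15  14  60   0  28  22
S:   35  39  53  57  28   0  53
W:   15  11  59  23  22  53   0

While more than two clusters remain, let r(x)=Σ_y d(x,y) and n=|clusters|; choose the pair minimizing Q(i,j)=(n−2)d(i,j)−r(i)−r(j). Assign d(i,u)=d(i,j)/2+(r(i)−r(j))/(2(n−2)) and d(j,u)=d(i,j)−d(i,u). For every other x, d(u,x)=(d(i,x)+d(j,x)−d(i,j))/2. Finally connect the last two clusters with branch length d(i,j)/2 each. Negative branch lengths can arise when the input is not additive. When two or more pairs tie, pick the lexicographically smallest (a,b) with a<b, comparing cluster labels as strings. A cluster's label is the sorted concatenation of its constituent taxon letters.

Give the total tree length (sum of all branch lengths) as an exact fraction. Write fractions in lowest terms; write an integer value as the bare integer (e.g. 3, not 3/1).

1491/16

step 1: merge (K,N) at d=3, Q=-429; branch lengths K→1/2, N→5/2; new cluster KN
  updated: d(A,KN)=89/2, d(G,KN)=77/2, d(KN,P)=71/2, d(KN,S)=107/2, d(KN,W)=79/2
step 2: merge (A,W) at d=15, Q=-241; branch lengths A→10, W→5; new cluster AW
  updated: d(AW,G)=27/2, d(AW,KN)=69/2, d(AW,P)=21, d(AW,S)=73/2
step 3: merge (P,S) at d=28, Q=-345/2; branch lengths P→53/12, S→283/12; new cluster PS
  updated: d(AW,PS)=59/4, d(G,PS)=13, d(KN,PS)=61/2
step 4: merge (AW,G) at d=27/2, Q=-403/4; branch lengths AW→99/16, G→117/16; new cluster AGW
  updated: d(AGW,KN)=119/4, d(AGW,PS)=57/8
step 5: merge (AGW,KN) at d=119/4, Q=-539/8; branch lengths AGW→51/16, KN→425/16; new cluster AGKNW
  updated: d(AGKNW,PS)=63/16
step 6: merge (AGKNW,PS) at d=63/16; branch lengths AGKNW→63/32, PS→63/32; new cluster AGKNPSW
final tree: ((((A:10,W:5):99/16,G:117/16):51/16,(K:1/2,N:5/2):425/16):63/32,(P:53/12,S:283/12):63/32)
total length: 1491/16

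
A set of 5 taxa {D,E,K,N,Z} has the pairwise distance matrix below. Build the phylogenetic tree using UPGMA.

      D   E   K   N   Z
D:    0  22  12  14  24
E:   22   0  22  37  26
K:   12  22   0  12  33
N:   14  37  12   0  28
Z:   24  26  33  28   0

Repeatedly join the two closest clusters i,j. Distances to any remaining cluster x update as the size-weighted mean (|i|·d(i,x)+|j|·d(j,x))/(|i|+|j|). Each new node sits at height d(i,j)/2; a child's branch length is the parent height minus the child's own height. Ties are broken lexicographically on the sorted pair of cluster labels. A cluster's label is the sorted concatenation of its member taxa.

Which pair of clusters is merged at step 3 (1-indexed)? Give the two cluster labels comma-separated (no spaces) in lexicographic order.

1. join D+K (d=12) ⇒ DK; edges |D|=6, |K|=6
  updated: d(DK,E)=22, d(DK,N)=13, d(DK,Z)=57/2
2. join DK+N (d=13) ⇒ DKN; edges |DK|=1/2, |N|=13/2
  updated: d(DKN,E)=27, d(DKN,Z)=85/3
3. join E+Z (d=26) ⇒ EZ; edges |E|=13, |Z|=13
  updated: d(DKN,EZ)=83/3
4. join DKN+EZ (d=83/3) ⇒ DEKNZ; edges |DKN|=22/3, |EZ|=5/6
final tree: (((D:6,K:6):1/2,N:13/2):22/3,(E:13,Z:13):5/6)
total length: 319/6

E,Z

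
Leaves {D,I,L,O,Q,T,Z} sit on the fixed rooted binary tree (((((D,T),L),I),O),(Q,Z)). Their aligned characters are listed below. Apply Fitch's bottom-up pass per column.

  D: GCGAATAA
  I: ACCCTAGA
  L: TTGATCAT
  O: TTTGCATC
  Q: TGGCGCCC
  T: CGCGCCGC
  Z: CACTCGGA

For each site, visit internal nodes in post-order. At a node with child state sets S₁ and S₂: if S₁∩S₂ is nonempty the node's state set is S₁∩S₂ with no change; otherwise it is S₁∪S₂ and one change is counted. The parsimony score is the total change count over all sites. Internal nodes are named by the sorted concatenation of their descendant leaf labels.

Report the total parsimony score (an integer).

site 0, node DT: D={G} ∪ T={C} → {C,G} (+1)
site 0, node DLT: DT={C,G} ∪ L={T} → {C,G,T} (+1)
site 0, node DILT: DLT={C,G,T} ∪ I={A} → {A,C,G,T} (+1)
site 0, node DILOT: DILT={A,C,G,T} ∩ O={T} → {T} (+0)
site 0, node QZ: Q={T} ∪ Z={C} → {C,T} (+1)
site 0, node DILOQTZ: DILOT={T} ∩ QZ={C,T} → {T} (+0)
site 1, node DT: D={C} ∪ T={G} → {C,G} (+1)
site 1, node DLT: DT={C,G} ∪ L={T} → {C,G,T} (+1)
site 1, node DILT: DLT={C,G,T} ∩ I={C} → {C} (+0)
site 1, node DILOT: DILT={C} ∪ O={T} → {C,T} (+1)
site 1, node QZ: Q={G} ∪ Z={A} → {A,G} (+1)
site 1, node DILOQTZ: DILOT={C,T} ∪ QZ={A,G} → {A,C,G,T} (+1)
site 2, node DT: D={G} ∪ T={C} → {C,G} (+1)
site 2, node DLT: DT={C,G} ∩ L={G} → {G} (+0)
site 2, node DILT: DLT={G} ∪ I={C} → {C,G} (+1)
site 2, node DILOT: DILT={C,G} ∪ O={T} → {C,G,T} (+1)
site 2, node QZ: Q={G} ∪ Z={C} → {C,G} (+1)
site 2, node DILOQTZ: DILOT={C,G,T} ∩ QZ={C,G} → {C,G} (+0)
site 3, node DT: D={A} ∪ T={G} → {A,G} (+1)
site 3, node DLT: DT={A,G} ∩ L={A} → {A} (+0)
site 3, node DILT: DLT={A} ∪ I={C} → {A,C} (+1)
site 3, node DILOT: DILT={A,C} ∪ O={G} → {A,C,G} (+1)
site 3, node QZ: Q={C} ∪ Z={T} → {C,T} (+1)
site 3, node DILOQTZ: DILOT={A,C,G} ∩ QZ={C,T} → {C} (+0)
site 4, node DT: D={A} ∪ T={C} → {A,C} (+1)
site 4, node DLT: DT={A,C} ∪ L={T} → {A,C,T} (+1)
site 4, node DILT: DLT={A,C,T} ∩ I={T} → {T} (+0)
site 4, node DILOT: DILT={T} ∪ O={C} → {C,T} (+1)
site 4, node QZ: Q={G} ∪ Z={C} → {C,G} (+1)
site 4, node DILOQTZ: DILOT={C,T} ∩ QZ={C,G} → {C} (+0)
site 5, node DT: D={T} ∪ T={C} → {C,T} (+1)
site 5, node DLT: DT={C,T} ∩ L={C} → {C} (+0)
site 5, node DILT: DLT={C} ∪ I={A} → {A,C} (+1)
site 5, node DILOT: DILT={A,C} ∩ O={A} → {A} (+0)
site 5, node QZ: Q={C} ∪ Z={G} → {C,G} (+1)
site 5, node DILOQTZ: DILOT={A} ∪ QZ={C,G} → {A,C,G} (+1)
site 6, node DT: D={A} ∪ T={G} → {A,G} (+1)
site 6, node DLT: DT={A,G} ∩ L={A} → {A} (+0)
site 6, node DILT: DLT={A} ∪ I={G} → {A,G} (+1)
site 6, node DILOT: DILT={A,G} ∪ O={T} → {A,G,T} (+1)
site 6, node QZ: Q={C} ∪ Z={G} → {C,G} (+1)
site 6, node DILOQTZ: DILOT={A,G,T} ∩ QZ={C,G} → {G} (+0)
site 7, node DT: D={A} ∪ T={C} → {A,C} (+1)
site 7, node DLT: DT={A,C} ∪ L={T} → {A,C,T} (+1)
site 7, node DILT: DLT={A,C,T} ∩ I={A} → {A} (+0)
site 7, node DILOT: DILT={A} ∪ O={C} → {A,C} (+1)
site 7, node QZ: Q={C} ∪ Z={A} → {A,C} (+1)
site 7, node DILOQTZ: DILOT={A,C} ∩ QZ={A,C} → {A,C} (+0)
per-site changes: [4, 5, 4, 4, 4, 4, 4, 4]; total = 33

33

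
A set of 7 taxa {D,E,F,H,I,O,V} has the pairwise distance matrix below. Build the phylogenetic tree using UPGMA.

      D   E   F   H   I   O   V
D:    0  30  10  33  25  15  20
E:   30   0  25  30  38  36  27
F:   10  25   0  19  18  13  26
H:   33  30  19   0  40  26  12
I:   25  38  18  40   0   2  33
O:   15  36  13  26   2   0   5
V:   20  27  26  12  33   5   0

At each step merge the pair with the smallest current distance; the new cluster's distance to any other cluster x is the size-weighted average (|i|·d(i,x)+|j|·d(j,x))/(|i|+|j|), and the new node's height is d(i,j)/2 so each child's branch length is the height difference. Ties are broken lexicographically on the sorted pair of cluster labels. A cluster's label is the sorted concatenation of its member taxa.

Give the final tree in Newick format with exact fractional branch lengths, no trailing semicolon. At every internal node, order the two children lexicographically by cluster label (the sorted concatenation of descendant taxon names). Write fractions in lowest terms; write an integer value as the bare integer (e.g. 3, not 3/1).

((((D:5,F:5):31/8,(I:1,O:1):63/8):15/4,(H:6,V:6):53/8):23/8,E:31/2)

step 1: merge (I,O) at d=2; branch lengths I→1, O→1; new cluster IO
  updated: d(D,IO)=20, d(E,IO)=37, d(F,IO)=31/2, d(H,IO)=33, d(IO,V)=19
step 2: merge (D,F) at d=10; branch lengths D→5, F→5; new cluster DF
  updated: d(DF,E)=55/2, d(DF,H)=26, d(DF,IO)=71/4, d(DF,V)=23
step 3: merge (H,V) at d=12; branch lengths H→6, V→6; new cluster HV
  updated: d(DF,HV)=49/2, d(E,HV)=57/2, d(HV,IO)=26
step 4: merge (DF,IO) at d=71/4; branch lengths DF→31/8, IO→63/8; new cluster DFIO
  updated: d(DFIO,E)=129/4, d(DFIO,HV)=101/4
step 5: merge (DFIO,HV) at d=101/4; branch lengths DFIO→15/4, HV→53/8; new cluster DFHIOV
  updated: d(DFHIOV,E)=31
step 6: merge (DFHIOV,E) at d=31; branch lengths DFHIOV→23/8, E→31/2; new cluster DEFHIOV
final tree: ((((D:5,F:5):31/8,(I:1,O:1):63/8):15/4,(H:6,V:6):53/8):23/8,E:31/2)
total length: 129/2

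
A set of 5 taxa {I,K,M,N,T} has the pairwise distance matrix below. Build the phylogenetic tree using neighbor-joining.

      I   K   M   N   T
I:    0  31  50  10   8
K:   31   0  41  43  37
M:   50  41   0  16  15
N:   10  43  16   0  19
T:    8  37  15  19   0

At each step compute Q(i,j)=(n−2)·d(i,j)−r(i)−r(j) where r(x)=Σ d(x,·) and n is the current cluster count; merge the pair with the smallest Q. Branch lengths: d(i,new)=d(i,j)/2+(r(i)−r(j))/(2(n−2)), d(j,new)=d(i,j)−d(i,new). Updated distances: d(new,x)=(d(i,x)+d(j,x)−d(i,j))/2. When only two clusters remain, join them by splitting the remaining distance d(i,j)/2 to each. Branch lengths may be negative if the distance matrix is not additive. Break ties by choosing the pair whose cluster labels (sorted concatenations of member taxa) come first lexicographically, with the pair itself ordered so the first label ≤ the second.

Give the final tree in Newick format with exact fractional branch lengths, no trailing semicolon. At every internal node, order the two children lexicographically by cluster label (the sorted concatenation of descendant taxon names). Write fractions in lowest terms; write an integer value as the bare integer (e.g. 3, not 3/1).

iteration 1: select M,N (d=16, Q=-162); attach at lengths (41/3, 7/3); label the merged cluster MN
  updated: d(I,MN)=22, d(K,MN)=34, d(MN,T)=9
iteration 2: select I,K (d=31, Q=-101); attach at lengths (21/4, 103/4); label the merged cluster IK
  updated: d(IK,MN)=25/2, d(IK,T)=7
iteration 3: select IK,MN (d=25/2, Q=-57/2); attach at lengths (21/4, 29/4); label the merged cluster IKMN
  updated: d(IKMN,T)=7/4
iteration 4: select IKMN,T (d=7/4); attach at lengths (7/8, 7/8); label the merged cluster IKMNT
final tree: (((I:21/4,K:103/4):21/4,(M:41/3,N:7/3):29/4):7/8,T:7/8)
total length: 245/4

(((I:21/4,K:103/4):21/4,(M:41/3,N:7/3):29/4):7/8,T:7/8)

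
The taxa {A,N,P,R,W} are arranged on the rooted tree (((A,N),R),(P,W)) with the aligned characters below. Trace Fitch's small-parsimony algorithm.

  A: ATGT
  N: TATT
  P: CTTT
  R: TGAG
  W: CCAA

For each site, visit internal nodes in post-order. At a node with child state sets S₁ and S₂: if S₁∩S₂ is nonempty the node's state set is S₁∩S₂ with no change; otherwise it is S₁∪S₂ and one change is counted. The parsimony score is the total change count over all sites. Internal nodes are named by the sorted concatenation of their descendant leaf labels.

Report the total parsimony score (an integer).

10

site 0, node AN: A={A} ∪ N={T} → {A,T} (+1)
site 0, node ANR: AN={A,T} ∩ R={T} → {T} (+0)
site 0, node PW: P={C} ∩ W={C} → {C} (+0)
site 0, node ANPRW: ANR={T} ∪ PW={C} → {C,T} (+1)
site 1, node AN: A={T} ∪ N={A} → {A,T} (+1)
site 1, node ANR: AN={A,T} ∪ R={G} → {A,G,T} (+1)
site 1, node PW: P={T} ∪ W={C} → {C,T} (+1)
site 1, node ANPRW: ANR={A,G,T} ∩ PW={C,T} → {T} (+0)
site 2, node AN: A={G} ∪ N={T} → {G,T} (+1)
site 2, node ANR: AN={G,T} ∪ R={A} → {A,G,T} (+1)
site 2, node PW: P={T} ∪ W={A} → {A,T} (+1)
site 2, node ANPRW: ANR={A,G,T} ∩ PW={A,T} → {A,T} (+0)
site 3, node AN: A={T} ∩ N={T} → {T} (+0)
site 3, node ANR: AN={T} ∪ R={G} → {G,T} (+1)
site 3, node PW: P={T} ∪ W={A} → {A,T} (+1)
site 3, node ANPRW: ANR={G,T} ∩ PW={A,T} → {T} (+0)
per-site changes: [2, 3, 3, 2]; total = 10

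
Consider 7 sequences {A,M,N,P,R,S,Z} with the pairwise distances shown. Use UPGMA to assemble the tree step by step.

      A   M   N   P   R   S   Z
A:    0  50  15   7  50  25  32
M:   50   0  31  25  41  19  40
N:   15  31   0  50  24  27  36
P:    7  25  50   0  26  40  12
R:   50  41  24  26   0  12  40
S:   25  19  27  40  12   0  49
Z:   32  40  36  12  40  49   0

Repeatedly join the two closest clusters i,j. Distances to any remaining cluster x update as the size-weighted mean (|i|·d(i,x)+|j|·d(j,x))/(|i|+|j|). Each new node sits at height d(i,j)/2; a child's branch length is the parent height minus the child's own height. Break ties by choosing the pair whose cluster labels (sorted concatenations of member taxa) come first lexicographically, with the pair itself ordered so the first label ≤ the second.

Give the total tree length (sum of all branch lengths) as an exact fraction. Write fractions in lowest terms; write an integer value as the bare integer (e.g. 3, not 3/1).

iteration 1: select A,P (d=7); attach at lengths (7/2, 7/2); label the merged cluster AP
  updated: d(AP,M)=75/2, d(AP,N)=65/2, d(AP,R)=38, d(AP,S)=65/2, d(AP,Z)=22
iteration 2: select R,S (d=12); attach at lengths (6, 6); label the merged cluster RS
  updated: d(AP,RS)=141/4, d(M,RS)=30, d(N,RS)=51/2, d(RS,Z)=89/2
iteration 3: select AP,Z (d=22); attach at lengths (15/2, 11); label the merged cluster APZ
  updated: d(APZ,M)=115/3, d(APZ,N)=101/3, d(APZ,RS)=115/3
iteration 4: select N,RS (d=51/2); attach at lengths (51/4, 27/4); label the merged cluster NRS
  updated: d(APZ,NRS)=331/9, d(M,NRS)=91/3
iteration 5: select M,NRS (d=91/3); attach at lengths (91/6, 29/12); label the merged cluster MNRS
  updated: d(APZ,MNRS)=223/6
iteration 6: select APZ,MNRS (d=223/6); attach at lengths (91/12, 41/12); label the merged cluster AMNPRSZ
final tree: (((A:7/2,P:7/2):15/2,Z:11):91/12,(M:91/6,(N:51/4,(R:6,S:6):27/4):29/12):41/12)
total length: 1027/12

1027/12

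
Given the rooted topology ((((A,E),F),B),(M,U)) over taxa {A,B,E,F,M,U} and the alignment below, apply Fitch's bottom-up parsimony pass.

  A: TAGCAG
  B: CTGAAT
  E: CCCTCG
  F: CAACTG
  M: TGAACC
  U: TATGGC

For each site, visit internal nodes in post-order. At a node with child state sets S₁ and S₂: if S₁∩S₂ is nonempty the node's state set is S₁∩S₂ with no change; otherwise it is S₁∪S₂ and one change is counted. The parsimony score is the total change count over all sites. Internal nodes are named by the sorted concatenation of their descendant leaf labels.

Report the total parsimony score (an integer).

18

[col 0] AE: children A:{T}, E:{C} ∪→ {C,T}; cost 1
[col 0] AEF: children AE:{C,T}, F:{C} ∩→ {C}; cost 0
[col 0] ABEF: children AEF:{C}, B:{C} ∩→ {C}; cost 0
[col 0] MU: children M:{T}, U:{T} ∩→ {T}; cost 0
[col 0] ABEFMU: children ABEF:{C}, MU:{T} ∪→ {C,T}; cost 1
[col 1] AE: children A:{A}, E:{C} ∪→ {A,C}; cost 1
[col 1] AEF: children AE:{A,C}, F:{A} ∩→ {A}; cost 0
[col 1] ABEF: children AEF:{A}, B:{T} ∪→ {A,T}; cost 1
[col 1] MU: children M:{G}, U:{A} ∪→ {A,G}; cost 1
[col 1] ABEFMU: children ABEF:{A,T}, MU:{A,G} ∩→ {A}; cost 0
[col 2] AE: children A:{G}, E:{C} ∪→ {C,G}; cost 1
[col 2] AEF: children AE:{C,G}, F:{A} ∪→ {A,C,G}; cost 1
[col 2] ABEF: children AEF:{A,C,G}, B:{G} ∩→ {G}; cost 0
[col 2] MU: children M:{A}, U:{T} ∪→ {A,T}; cost 1
[col 2] ABEFMU: children ABEF:{G}, MU:{A,T} ∪→ {A,G,T}; cost 1
[col 3] AE: children A:{C}, E:{T} ∪→ {C,T}; cost 1
[col 3] AEF: children AE:{C,T}, F:{C} ∩→ {C}; cost 0
[col 3] ABEF: children AEF:{C}, B:{A} ∪→ {A,C}; cost 1
[col 3] MU: children M:{A}, U:{G} ∪→ {A,G}; cost 1
[col 3] ABEFMU: children ABEF:{A,C}, MU:{A,G} ∩→ {A}; cost 0
[col 4] AE: children A:{A}, E:{C} ∪→ {A,C}; cost 1
[col 4] AEF: children AE:{A,C}, F:{T} ∪→ {A,C,T}; cost 1
[col 4] ABEF: children AEF:{A,C,T}, B:{A} ∩→ {A}; cost 0
[col 4] MU: children M:{C}, U:{G} ∪→ {C,G}; cost 1
[col 4] ABEFMU: children ABEF:{A}, MU:{C,G} ∪→ {A,C,G}; cost 1
[col 5] AE: children A:{G}, E:{G} ∩→ {G}; cost 0
[col 5] AEF: children AE:{G}, F:{G} ∩→ {G}; cost 0
[col 5] ABEF: children AEF:{G}, B:{T} ∪→ {G,T}; cost 1
[col 5] MU: children M:{C}, U:{C} ∩→ {C}; cost 0
[col 5] ABEFMU: children ABEF:{G,T}, MU:{C} ∪→ {C,G,T}; cost 1
per-site changes: [2, 3, 4, 3, 4, 2]; total = 18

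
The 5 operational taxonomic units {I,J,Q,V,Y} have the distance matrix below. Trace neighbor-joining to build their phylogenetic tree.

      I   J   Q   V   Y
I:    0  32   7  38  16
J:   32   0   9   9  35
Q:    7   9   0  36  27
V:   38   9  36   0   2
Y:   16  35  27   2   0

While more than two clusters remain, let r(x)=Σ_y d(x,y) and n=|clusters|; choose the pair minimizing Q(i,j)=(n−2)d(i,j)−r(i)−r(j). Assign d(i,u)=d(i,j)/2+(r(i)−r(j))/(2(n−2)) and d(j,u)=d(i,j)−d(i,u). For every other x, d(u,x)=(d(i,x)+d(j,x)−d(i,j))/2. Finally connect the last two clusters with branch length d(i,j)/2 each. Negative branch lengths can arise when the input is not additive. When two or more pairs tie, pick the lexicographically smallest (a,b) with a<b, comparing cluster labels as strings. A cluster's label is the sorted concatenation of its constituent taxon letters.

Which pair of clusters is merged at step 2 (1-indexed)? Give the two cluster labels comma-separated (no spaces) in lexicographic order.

1. join V+Y (d=2, Q=-159) ⇒ VY; edges |V|=11/6, |Y|=1/6
  updated: d(I,VY)=26, d(J,VY)=21, d(Q,VY)=61/2
2. join I+Q (d=7, Q=-195/2) ⇒ IQ; edges |I|=65/8, |Q|=-9/8
  updated: d(IQ,J)=17, d(IQ,VY)=99/4
3. join IQ+J (d=17, Q=-251/4) ⇒ IJQ; edges |IQ|=83/8, |J|=53/8
  updated: d(IJQ,VY)=115/8
4. join IJQ+VY (d=115/8) ⇒ IJQVY; edges |IJQ|=115/16, |VY|=115/16
final tree: (((I:65/8,Q:-9/8):83/8,J:53/8):115/16,(V:11/6,Y:1/6):115/16)
total length: 323/8

I,Q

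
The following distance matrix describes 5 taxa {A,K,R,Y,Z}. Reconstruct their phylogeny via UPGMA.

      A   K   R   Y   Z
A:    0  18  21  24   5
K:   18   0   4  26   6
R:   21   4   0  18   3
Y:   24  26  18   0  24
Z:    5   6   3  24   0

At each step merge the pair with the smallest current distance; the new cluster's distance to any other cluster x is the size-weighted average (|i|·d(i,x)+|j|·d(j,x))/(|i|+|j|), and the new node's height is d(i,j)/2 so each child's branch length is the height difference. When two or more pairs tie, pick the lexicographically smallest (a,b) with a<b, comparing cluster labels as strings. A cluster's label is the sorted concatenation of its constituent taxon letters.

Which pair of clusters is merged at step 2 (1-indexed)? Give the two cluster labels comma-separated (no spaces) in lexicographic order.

K,RZ

step 1: merge (R,Z) at d=3; branch lengths R→3/2, Z→3/2; new cluster RZ
  updated: d(A,RZ)=13, d(K,RZ)=5, d(RZ,Y)=21
step 2: merge (K,RZ) at d=5; branch lengths K→5/2, RZ→1; new cluster KRZ
  updated: d(A,KRZ)=44/3, d(KRZ,Y)=68/3
step 3: merge (A,KRZ) at d=44/3; branch lengths A→22/3, KRZ→29/6; new cluster AKRZ
  updated: d(AKRZ,Y)=23
step 4: merge (AKRZ,Y) at d=23; branch lengths AKRZ→25/6, Y→23/2; new cluster AKRYZ
final tree: ((A:22/3,(K:5/2,(R:3/2,Z:3/2):1):29/6):25/6,Y:23/2)
total length: 103/3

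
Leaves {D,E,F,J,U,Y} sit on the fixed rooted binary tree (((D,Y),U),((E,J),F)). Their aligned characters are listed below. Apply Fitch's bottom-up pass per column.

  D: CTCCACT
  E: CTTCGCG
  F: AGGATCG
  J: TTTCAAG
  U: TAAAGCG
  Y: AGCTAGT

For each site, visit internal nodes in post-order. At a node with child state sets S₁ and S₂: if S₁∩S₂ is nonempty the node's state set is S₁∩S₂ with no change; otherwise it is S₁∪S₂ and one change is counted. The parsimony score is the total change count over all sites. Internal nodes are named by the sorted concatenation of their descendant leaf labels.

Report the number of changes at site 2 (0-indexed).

DY@0: {C} ∪ {A} = {A,C} (union, +1)
DUY@0: {A,C} ∪ {T} = {A,C,T} (union, +1)
EJ@0: {C} ∪ {T} = {C,T} (union, +1)
EFJ@0: {C,T} ∪ {A} = {A,C,T} (union, +1)
DEFJUY@0: {A,C,T} ∩ {A,C,T} = {A,C,T} (intersection, +0)
DY@1: {T} ∪ {G} = {G,T} (union, +1)
DUY@1: {G,T} ∪ {A} = {A,G,T} (union, +1)
EJ@1: {T} ∩ {T} = {T} (intersection, +0)
EFJ@1: {T} ∪ {G} = {G,T} (union, +1)
DEFJUY@1: {A,G,T} ∩ {G,T} = {G,T} (intersection, +0)
DY@2: {C} ∩ {C} = {C} (intersection, +0)
DUY@2: {C} ∪ {A} = {A,C} (union, +1)
EJ@2: {T} ∩ {T} = {T} (intersection, +0)
EFJ@2: {T} ∪ {G} = {G,T} (union, +1)
DEFJUY@2: {A,C} ∪ {G,T} = {A,C,G,T} (union, +1)
DY@3: {C} ∪ {T} = {C,T} (union, +1)
DUY@3: {C,T} ∪ {A} = {A,C,T} (union, +1)
EJ@3: {C} ∩ {C} = {C} (intersection, +0)
EFJ@3: {C} ∪ {A} = {A,C} (union, +1)
DEFJUY@3: {A,C,T} ∩ {A,C} = {A,C} (intersection, +0)
DY@4: {A} ∩ {A} = {A} (intersection, +0)
DUY@4: {A} ∪ {G} = {A,G} (union, +1)
EJ@4: {G} ∪ {A} = {A,G} (union, +1)
EFJ@4: {A,G} ∪ {T} = {A,G,T} (union, +1)
DEFJUY@4: {A,G} ∩ {A,G,T} = {A,G} (intersection, +0)
DY@5: {C} ∪ {G} = {C,G} (union, +1)
DUY@5: {C,G} ∩ {C} = {C} (intersection, +0)
EJ@5: {C} ∪ {A} = {A,C} (union, +1)
EFJ@5: {A,C} ∩ {C} = {C} (intersection, +0)
DEFJUY@5: {C} ∩ {C} = {C} (intersection, +0)
DY@6: {T} ∩ {T} = {T} (intersection, +0)
DUY@6: {T} ∪ {G} = {G,T} (union, +1)
EJ@6: {G} ∩ {G} = {G} (intersection, +0)
EFJ@6: {G} ∩ {G} = {G} (intersection, +0)
DEFJUY@6: {G,T} ∩ {G} = {G} (intersection, +0)
per-site changes: [4, 3, 3, 3, 3, 2, 1]; total = 19

3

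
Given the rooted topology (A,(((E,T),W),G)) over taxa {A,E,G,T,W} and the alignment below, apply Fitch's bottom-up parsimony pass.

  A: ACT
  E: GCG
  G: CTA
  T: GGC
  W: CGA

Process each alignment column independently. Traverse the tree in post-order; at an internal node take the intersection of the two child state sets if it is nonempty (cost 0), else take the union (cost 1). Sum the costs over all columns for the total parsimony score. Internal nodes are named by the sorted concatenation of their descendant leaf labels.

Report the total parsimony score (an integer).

8

site 0, node ET: E={G} ∩ T={G} → {G} (+0)
site 0, node ETW: ET={G} ∪ W={C} → {C,G} (+1)
site 0, node EGTW: ETW={C,G} ∩ G={C} → {C} (+0)
site 0, node AEGTW: A={A} ∪ EGTW={C} → {A,C} (+1)
site 1, node ET: E={C} ∪ T={G} → {C,G} (+1)
site 1, node ETW: ET={C,G} ∩ W={G} → {G} (+0)
site 1, node EGTW: ETW={G} ∪ G={T} → {G,T} (+1)
site 1, node AEGTW: A={C} ∪ EGTW={G,T} → {C,G,T} (+1)
site 2, node ET: E={G} ∪ T={C} → {C,G} (+1)
site 2, node ETW: ET={C,G} ∪ W={A} → {A,C,G} (+1)
site 2, node EGTW: ETW={A,C,G} ∩ G={A} → {A} (+0)
site 2, node AEGTW: A={T} ∪ EGTW={A} → {A,T} (+1)
per-site changes: [2, 3, 3]; total = 8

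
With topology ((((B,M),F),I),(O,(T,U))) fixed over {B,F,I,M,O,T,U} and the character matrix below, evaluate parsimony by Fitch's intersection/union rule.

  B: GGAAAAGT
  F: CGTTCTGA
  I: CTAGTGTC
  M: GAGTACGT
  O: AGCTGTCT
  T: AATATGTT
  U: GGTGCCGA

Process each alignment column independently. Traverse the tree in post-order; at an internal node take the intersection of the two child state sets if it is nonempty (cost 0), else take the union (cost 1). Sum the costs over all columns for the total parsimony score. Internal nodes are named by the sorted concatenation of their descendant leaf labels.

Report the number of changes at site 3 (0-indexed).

site 0, node BM: B={G} ∩ M={G} → {G} (+0)
site 0, node BFM: BM={G} ∪ F={C} → {C,G} (+1)
site 0, node BFIM: BFM={C,G} ∩ I={C} → {C} (+0)
site 0, node TU: T={A} ∪ U={G} → {A,G} (+1)
site 0, node OTU: O={A} ∩ TU={A,G} → {A} (+0)
site 0, node BFIMOTU: BFIM={C} ∪ OTU={A} → {A,C} (+1)
site 1, node BM: B={G} ∪ M={A} → {A,G} (+1)
site 1, node BFM: BM={A,G} ∩ F={G} → {G} (+0)
site 1, node BFIM: BFM={G} ∪ I={T} → {G,T} (+1)
site 1, node TU: T={A} ∪ U={G} → {A,G} (+1)
site 1, node OTU: O={G} ∩ TU={A,G} → {G} (+0)
site 1, node BFIMOTU: BFIM={G,T} ∩ OTU={G} → {G} (+0)
site 2, node BM: B={A} ∪ M={G} → {A,G} (+1)
site 2, node BFM: BM={A,G} ∪ F={T} → {A,G,T} (+1)
site 2, node BFIM: BFM={A,G,T} ∩ I={A} → {A} (+0)
site 2, node TU: T={T} ∩ U={T} → {T} (+0)
site 2, node OTU: O={C} ∪ TU={T} → {C,T} (+1)
site 2, node BFIMOTU: BFIM={A} ∪ OTU={C,T} → {A,C,T} (+1)
site 3, node BM: B={A} ∪ M={T} → {A,T} (+1)
site 3, node BFM: BM={A,T} ∩ F={T} → {T} (+0)
site 3, node BFIM: BFM={T} ∪ I={G} → {G,T} (+1)
site 3, node TU: T={A} ∪ U={G} → {A,G} (+1)
site 3, node OTU: O={T} ∪ TU={A,G} → {A,G,T} (+1)
site 3, node BFIMOTU: BFIM={G,T} ∩ OTU={A,G,T} → {G,T} (+0)
site 4, node BM: B={A} ∩ M={A} → {A} (+0)
site 4, node BFM: BM={A} ∪ F={C} → {A,C} (+1)
site 4, node BFIM: BFM={A,C} ∪ I={T} → {A,C,T} (+1)
site 4, node TU: T={T} ∪ U={C} → {C,T} (+1)
site 4, node OTU: O={G} ∪ TU={C,T} → {C,G,T} (+1)
site 4, node BFIMOTU: BFIM={A,C,T} ∩ OTU={C,G,T} → {C,T} (+0)
site 5, node BM: B={A} ∪ M={C} → {A,C} (+1)
site 5, node BFM: BM={A,C} ∪ F={T} → {A,C,T} (+1)
site 5, node BFIM: BFM={A,C,T} ∪ I={G} → {A,C,G,T} (+1)
site 5, node TU: T={G} ∪ U={C} → {C,G} (+1)
site 5, node OTU: O={T} ∪ TU={C,G} → {C,G,T} (+1)
site 5, node BFIMOTU: BFIM={A,C,G,T} ∩ OTU={C,G,T} → {C,G,T} (+0)
site 6, node BM: B={G} ∩ M={G} → {G} (+0)
site 6, node BFM: BM={G} ∩ F={G} → {G} (+0)
site 6, node BFIM: BFM={G} ∪ I={T} → {G,T} (+1)
site 6, node TU: T={T} ∪ U={G} → {G,T} (+1)
site 6, node OTU: O={C} ∪ TU={G,T} → {C,G,T} (+1)
site 6, node BFIMOTU: BFIM={G,T} ∩ OTU={C,G,T} → {G,T} (+0)
site 7, node BM: B={T} ∩ M={T} → {T} (+0)
site 7, node BFM: BM={T} ∪ F={A} → {A,T} (+1)
site 7, node BFIM: BFM={A,T} ∪ I={C} → {A,C,T} (+1)
site 7, node TU: T={T} ∪ U={A} → {A,T} (+1)
site 7, node OTU: O={T} ∩ TU={A,T} → {T} (+0)
site 7, node BFIMOTU: BFIM={A,C,T} ∩ OTU={T} → {T} (+0)
per-site changes: [3, 3, 4, 4, 4, 5, 3, 3]; total = 29

4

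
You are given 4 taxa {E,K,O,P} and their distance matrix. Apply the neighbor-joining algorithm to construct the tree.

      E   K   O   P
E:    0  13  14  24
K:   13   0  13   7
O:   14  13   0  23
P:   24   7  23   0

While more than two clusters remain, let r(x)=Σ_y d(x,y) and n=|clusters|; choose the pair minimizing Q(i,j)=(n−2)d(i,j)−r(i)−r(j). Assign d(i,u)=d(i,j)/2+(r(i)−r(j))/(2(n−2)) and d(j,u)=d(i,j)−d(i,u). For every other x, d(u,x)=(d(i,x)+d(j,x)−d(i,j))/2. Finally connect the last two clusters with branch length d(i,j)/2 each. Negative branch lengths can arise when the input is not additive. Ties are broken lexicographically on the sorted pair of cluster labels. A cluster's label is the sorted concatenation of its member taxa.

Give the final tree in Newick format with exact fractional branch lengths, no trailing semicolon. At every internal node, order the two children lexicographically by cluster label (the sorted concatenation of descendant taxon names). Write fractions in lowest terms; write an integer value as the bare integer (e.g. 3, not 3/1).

step 1: merge (E,O) at d=14, Q=-73; branch lengths E→29/4, O→27/4; new cluster EO
  updated: d(EO,K)=6, d(EO,P)=33/2
step 2: merge (EO,K) at d=6, Q=-59/2; branch lengths EO→31/4, K→-7/4; new cluster EKO
  updated: d(EKO,P)=35/4
step 3: merge (EKO,P) at d=35/4; branch lengths EKO→35/8, P→35/8; new cluster EKOP
final tree: (((E:29/4,O:27/4):31/4,K:-7/4):35/8,P:35/8)
total length: 115/4

(((E:29/4,O:27/4):31/4,K:-7/4):35/8,P:35/8)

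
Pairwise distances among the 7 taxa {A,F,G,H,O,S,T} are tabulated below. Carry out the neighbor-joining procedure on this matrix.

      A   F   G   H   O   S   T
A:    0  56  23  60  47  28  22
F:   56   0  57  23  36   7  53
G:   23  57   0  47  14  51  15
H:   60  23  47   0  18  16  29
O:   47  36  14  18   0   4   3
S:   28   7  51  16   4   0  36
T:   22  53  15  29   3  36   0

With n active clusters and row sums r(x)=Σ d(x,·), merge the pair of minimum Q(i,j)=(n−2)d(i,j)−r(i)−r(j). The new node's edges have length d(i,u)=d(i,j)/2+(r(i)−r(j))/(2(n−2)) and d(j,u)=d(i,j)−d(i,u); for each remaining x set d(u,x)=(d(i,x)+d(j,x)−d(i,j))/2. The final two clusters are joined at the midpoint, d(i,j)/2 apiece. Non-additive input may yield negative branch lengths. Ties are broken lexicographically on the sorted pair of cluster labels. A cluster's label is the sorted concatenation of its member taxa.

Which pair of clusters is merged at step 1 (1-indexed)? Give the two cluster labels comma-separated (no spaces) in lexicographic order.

step 1: merge (F,S) at d=7, Q=-339; branch lengths F→25/2, S→-11/2; new cluster FS
  updated: d(A,FS)=77/2, d(FS,G)=101/2, d(FS,H)=16, d(FS,O)=33/2, d(FS,T)=41
step 2: merge (FS,H) at d=16, Q=-537/2; branch lengths FS→113/16, H→143/16; new cluster FHS
  updated: d(A,FHS)=165/4, d(FHS,G)=163/4, d(FHS,O)=37/4, d(FHS,T)=27
step 3: merge (FHS,O) at d=37/4, Q=-655/4; branch lengths FHS→97/8, O→-23/8; new cluster FHOS
  updated: d(A,FHOS)=79/2, d(FHOS,G)=91/4, d(FHOS,T)=83/8
step 4: merge (A,G) at d=23, Q=-397/4; branch lengths A→279/16, G→89/16; new cluster AG
  updated: d(AG,FHOS)=157/8, d(AG,T)=7
step 5: merge (AG,FHOS) at d=157/8, Q=-37; branch lengths AG→65/8, FHOS→23/2; new cluster AFGHOS
  updated: d(AFGHOS,T)=-9/8
step 6: merge (AFGHOS,T) at d=-9/8; branch lengths AFGHOS→-9/16, T→-9/16; new cluster AFGHOST
final tree: (((A:279/16,G:89/16):65/8,(((F:25/2,S:-11/2):113/16,H:143/16):97/8,O:-23/8):23/2):-9/16,T:-9/16)
total length: 295/4

F,S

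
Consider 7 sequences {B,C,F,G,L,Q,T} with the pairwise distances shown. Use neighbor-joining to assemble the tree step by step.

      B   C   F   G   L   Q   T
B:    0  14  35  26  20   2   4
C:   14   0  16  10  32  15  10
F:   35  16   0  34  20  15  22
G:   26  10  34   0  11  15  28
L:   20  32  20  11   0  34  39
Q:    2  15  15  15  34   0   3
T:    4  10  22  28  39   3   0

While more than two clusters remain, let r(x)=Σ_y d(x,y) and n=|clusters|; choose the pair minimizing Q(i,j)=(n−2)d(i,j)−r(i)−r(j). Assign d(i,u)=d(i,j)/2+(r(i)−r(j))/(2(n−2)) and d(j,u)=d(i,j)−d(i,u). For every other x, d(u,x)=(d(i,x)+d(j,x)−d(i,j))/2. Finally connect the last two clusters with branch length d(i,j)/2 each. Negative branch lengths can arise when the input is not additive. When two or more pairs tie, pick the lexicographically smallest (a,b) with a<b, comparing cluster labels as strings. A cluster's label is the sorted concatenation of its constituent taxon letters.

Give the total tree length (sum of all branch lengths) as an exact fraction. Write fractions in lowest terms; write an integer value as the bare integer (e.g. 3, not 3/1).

iteration 1: select G,L (d=11, Q=-225); attach at lengths (23/10, 87/10); label the merged cluster GL
  updated: d(B,GL)=35/2, d(C,GL)=31/2, d(F,GL)=43/2, d(GL,Q)=19, d(GL,T)=28
iteration 2: select F,GL (d=43/2, Q=-125); attach at lengths (47/4, 39/4); label the merged cluster FGL
  updated: d(B,FGL)=31/2, d(C,FGL)=5, d(FGL,Q)=25/4, d(FGL,T)=57/4
iteration 3: select C,FGL (d=5, Q=-70); attach at lengths (3, 2); label the merged cluster CFGL
  updated: d(B,CFGL)=49/4, d(CFGL,Q)=65/8, d(CFGL,T)=77/8
iteration 4: select B,Q (d=2, Q=-219/8); attach at lengths (73/32, -9/32); label the merged cluster BQ
  updated: d(BQ,CFGL)=147/16, d(BQ,T)=5/2
iteration 5: select BQ,CFGL (d=147/16, Q=-341/16); attach at lengths (33/32, 261/32); label the merged cluster BCFGLQ
  updated: d(BCFGLQ,T)=47/32
iteration 6: select BCFGLQ,T (d=47/32); attach at lengths (47/64, 47/64); label the merged cluster BCFGLQT
final tree: (((B:73/32,Q:-9/32):33/32,(C:3,(F:47/4,(G:23/10,L:87/10):39/4):2):261/32):47/64,T:47/64)
total length: 1605/32

1605/32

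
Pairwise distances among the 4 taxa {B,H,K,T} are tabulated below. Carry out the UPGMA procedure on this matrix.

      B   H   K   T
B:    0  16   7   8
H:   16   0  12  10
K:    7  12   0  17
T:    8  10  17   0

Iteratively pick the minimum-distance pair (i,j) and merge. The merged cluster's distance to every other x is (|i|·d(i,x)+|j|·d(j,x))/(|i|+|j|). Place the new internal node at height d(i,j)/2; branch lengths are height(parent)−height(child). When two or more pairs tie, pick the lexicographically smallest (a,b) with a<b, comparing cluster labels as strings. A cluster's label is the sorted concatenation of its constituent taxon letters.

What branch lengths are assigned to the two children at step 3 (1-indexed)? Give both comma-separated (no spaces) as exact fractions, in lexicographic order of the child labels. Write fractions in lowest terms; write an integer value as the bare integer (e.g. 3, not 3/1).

25/8,13/8

iteration 1: select B,K (d=7); attach at lengths (7/2, 7/2); label the merged cluster BK
  updated: d(BK,H)=14, d(BK,T)=25/2
iteration 2: select H,T (d=10); attach at lengths (5, 5); label the merged cluster HT
  updated: d(BK,HT)=53/4
iteration 3: select BK,HT (d=53/4); attach at lengths (25/8, 13/8); label the merged cluster BHKT
final tree: ((B:7/2,K:7/2):25/8,(H:5,T:5):13/8)
total length: 87/4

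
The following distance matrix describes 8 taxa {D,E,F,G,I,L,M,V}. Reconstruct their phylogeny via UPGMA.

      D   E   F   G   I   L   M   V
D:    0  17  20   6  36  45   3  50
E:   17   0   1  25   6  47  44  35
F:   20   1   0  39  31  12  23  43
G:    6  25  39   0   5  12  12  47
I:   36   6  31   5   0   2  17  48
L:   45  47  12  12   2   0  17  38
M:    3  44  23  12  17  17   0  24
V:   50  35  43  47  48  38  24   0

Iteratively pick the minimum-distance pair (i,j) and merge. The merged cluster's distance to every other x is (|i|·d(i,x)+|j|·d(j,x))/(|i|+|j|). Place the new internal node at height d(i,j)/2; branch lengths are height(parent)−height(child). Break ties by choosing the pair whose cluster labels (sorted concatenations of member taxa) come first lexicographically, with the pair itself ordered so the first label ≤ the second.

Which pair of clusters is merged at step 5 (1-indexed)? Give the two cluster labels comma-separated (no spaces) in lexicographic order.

step 1: merge (E,F) at d=1; branch lengths E→1/2, F→1/2; new cluster EF
  updated: d(D,EF)=37/2, d(EF,G)=32, d(EF,I)=37/2, d(EF,L)=59/2, d(EF,M)=67/2, d(EF,V)=39
step 2: merge (I,L) at d=2; branch lengths I→1, L→1; new cluster IL
  updated: d(D,IL)=81/2, d(EF,IL)=24, d(G,IL)=17/2, d(IL,M)=17, d(IL,V)=43
step 3: merge (D,M) at d=3; branch lengths D→3/2, M→3/2; new cluster DM
  updated: d(DM,EF)=26, d(DM,G)=9, d(DM,IL)=115/4, d(DM,V)=37
step 4: merge (G,IL) at d=17/2; branch lengths G→17/4, IL→13/4; new cluster GIL
  updated: d(DM,GIL)=133/6, d(EF,GIL)=80/3, d(GIL,V)=133/3
step 5: merge (DM,GIL) at d=133/6; branch lengths DM→115/12, GIL→41/6; new cluster DGILM
  updated: d(DGILM,EF)=132/5, d(DGILM,V)=207/5
step 6: merge (DGILM,EF) at d=132/5; branch lengths DGILM→127/60, EF→127/10; new cluster DEFGILM
  updated: d(DEFGILM,V)=285/7
step 7: merge (DEFGILM,V) at d=285/7; branch lengths DEFGILM→501/70, V→285/14; new cluster DEFGILMV
final tree: ((((D:3/2,M:3/2):115/12,(G:17/4,(I:1,L:1):13/4):41/6):127/60,(E:1/2,F:1/2):127/10):501/70,V:285/14)
total length: 7586/105

DM,GIL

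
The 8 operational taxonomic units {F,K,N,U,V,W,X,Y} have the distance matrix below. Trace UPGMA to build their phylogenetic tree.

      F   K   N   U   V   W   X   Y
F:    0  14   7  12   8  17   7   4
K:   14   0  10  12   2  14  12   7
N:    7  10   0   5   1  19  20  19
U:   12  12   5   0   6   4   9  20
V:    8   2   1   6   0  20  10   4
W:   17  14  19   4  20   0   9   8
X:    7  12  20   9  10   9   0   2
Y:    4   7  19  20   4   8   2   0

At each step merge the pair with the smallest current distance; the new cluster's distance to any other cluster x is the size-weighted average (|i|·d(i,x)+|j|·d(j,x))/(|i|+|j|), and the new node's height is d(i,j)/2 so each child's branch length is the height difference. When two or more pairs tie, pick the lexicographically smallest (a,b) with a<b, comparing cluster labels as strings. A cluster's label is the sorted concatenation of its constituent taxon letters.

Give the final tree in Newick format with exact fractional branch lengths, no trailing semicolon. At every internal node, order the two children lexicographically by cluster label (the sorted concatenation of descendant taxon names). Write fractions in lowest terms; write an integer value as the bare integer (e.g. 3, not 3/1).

iteration 1: select N,V (d=1); attach at lengths (1/2, 1/2); label the merged cluster NV
  updated: d(F,NV)=15/2, d(K,NV)=6, d(NV,U)=11/2, d(NV,W)=39/2, d(NV,X)=15, d(NV,Y)=23/2
iteration 2: select X,Y (d=2); attach at lengths (1, 1); label the merged cluster XY
  updated: d(F,XY)=11/2, d(K,XY)=19/2, d(NV,XY)=53/4, d(U,XY)=29/2, d(W,XY)=17/2
iteration 3: select U,W (d=4); attach at lengths (2, 2); label the merged cluster UW
  updated: d(F,UW)=29/2, d(K,UW)=13, d(NV,UW)=25/2, d(UW,XY)=23/2
iteration 4: select F,XY (d=11/2); attach at lengths (11/4, 7/4); label the merged cluster FXY
  updated: d(FXY,K)=11, d(FXY,NV)=34/3, d(FXY,UW)=25/2
iteration 5: select K,NV (d=6); attach at lengths (3, 5/2); label the merged cluster KNV
  updated: d(FXY,KNV)=101/9, d(KNV,UW)=38/3
iteration 6: select FXY,KNV (d=101/9); attach at lengths (103/36, 47/18); label the merged cluster FKNVXY
  updated: d(FKNVXY,UW)=151/12
iteration 7: select FKNVXY,UW (d=151/12); attach at lengths (49/72, 103/24); label the merged cluster FKNUVWXY
final tree: (((F:11/4,(X:1,Y:1):7/4):103/36,(K:3,(N:1/2,V:1/2):5/2):47/18):49/72,(U:2,W:2):103/24)
total length: 247/9

(((F:11/4,(X:1,Y:1):7/4):103/36,(K:3,(N:1/2,V:1/2):5/2):47/18):49/72,(U:2,W:2):103/24)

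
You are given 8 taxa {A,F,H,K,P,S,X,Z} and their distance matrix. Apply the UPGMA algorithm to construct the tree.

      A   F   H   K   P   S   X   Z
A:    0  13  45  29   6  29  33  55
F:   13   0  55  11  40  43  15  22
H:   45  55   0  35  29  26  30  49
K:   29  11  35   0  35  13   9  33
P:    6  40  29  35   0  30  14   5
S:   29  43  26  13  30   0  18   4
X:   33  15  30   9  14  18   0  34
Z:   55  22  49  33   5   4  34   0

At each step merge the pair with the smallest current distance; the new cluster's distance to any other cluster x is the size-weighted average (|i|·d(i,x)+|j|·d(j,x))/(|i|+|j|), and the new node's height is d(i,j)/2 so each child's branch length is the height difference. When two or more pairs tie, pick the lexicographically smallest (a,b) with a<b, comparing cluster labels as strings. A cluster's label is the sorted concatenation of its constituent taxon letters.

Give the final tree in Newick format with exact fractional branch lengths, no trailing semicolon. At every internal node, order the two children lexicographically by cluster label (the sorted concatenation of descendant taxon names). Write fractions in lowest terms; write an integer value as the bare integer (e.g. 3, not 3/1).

(((A:3,P:3):223/20,((F:13/2,(K:9/2,X:9/2):2):85/12,(S:2,Z:2):139/12):17/30):709/140,H:269/14)

1. join S+Z (d=4) ⇒ SZ; edges |S|=2, |Z|=2
  updated: d(A,SZ)=42, d(F,SZ)=65/2, d(H,SZ)=75/2, d(K,SZ)=23, d(P,SZ)=35/2, d(SZ,X)=26
2. join A+P (d=6) ⇒ AP; edges |A|=3, |P|=3
  updated: d(AP,F)=53/2, d(AP,H)=37, d(AP,K)=32, d(AP,SZ)=119/4, d(AP,X)=47/2
3. join K+X (d=9) ⇒ KX; edges |K|=9/2, |X|=9/2
  updated: d(AP,KX)=111/4, d(F,KX)=13, d(H,KX)=65/2, d(KX,SZ)=49/2
4. join F+KX (d=13) ⇒ FKX; edges |F|=13/2, |KX|=2
  updated: d(AP,FKX)=82/3, d(FKX,H)=40, d(FKX,SZ)=163/6
5. join FKX+SZ (d=163/6) ⇒ FKSXZ; edges |FKX|=85/12, |SZ|=139/12
  updated: d(AP,FKSXZ)=283/10, d(FKSXZ,H)=39
6. join AP+FKSXZ (d=283/10) ⇒ AFKPSXZ; edges |AP|=223/20, |FKSXZ|=17/30
  updated: d(AFKPSXZ,H)=269/7
7. join AFKPSXZ+H (d=269/7) ⇒ AFHKPSXZ; edges |AFKPSXZ|=709/140, |H|=269/14
final tree: (((A:3,P:3):223/20,((F:13/2,(K:9/2,X:9/2):2):85/12,(S:2,Z:2):139/12):17/30):709/140,H:269/14)
total length: 8627/105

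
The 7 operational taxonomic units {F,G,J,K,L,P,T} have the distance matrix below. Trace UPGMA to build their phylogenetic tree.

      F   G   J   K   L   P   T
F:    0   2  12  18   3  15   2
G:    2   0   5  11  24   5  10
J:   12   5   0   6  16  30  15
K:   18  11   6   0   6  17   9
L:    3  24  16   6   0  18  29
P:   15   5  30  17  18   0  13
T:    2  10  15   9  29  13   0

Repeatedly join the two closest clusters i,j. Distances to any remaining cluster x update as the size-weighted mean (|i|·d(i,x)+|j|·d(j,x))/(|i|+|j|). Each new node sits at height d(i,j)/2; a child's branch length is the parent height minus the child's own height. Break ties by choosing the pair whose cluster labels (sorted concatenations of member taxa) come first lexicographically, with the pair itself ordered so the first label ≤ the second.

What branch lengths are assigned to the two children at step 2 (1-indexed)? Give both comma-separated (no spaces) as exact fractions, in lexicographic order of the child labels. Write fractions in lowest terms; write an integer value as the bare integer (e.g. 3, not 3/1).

2,3

step 1: merge (F,G) at d=2; branch lengths F→1, G→1; new cluster FG
  updated: d(FG,J)=17/2, d(FG,K)=29/2, d(FG,L)=27/2, d(FG,P)=10, d(FG,T)=6
step 2: merge (FG,T) at d=6; branch lengths FG→2, T→3; new cluster FGT
  updated: d(FGT,J)=32/3, d(FGT,K)=38/3, d(FGT,L)=56/3, d(FGT,P)=11
step 3: merge (J,K) at d=6; branch lengths J→3, K→3; new cluster JK
  updated: d(FGT,JK)=35/3, d(JK,L)=11, d(JK,P)=47/2
step 4: merge (FGT,P) at d=11; branch lengths FGT→5/2, P→11/2; new cluster FGPT
  updated: d(FGPT,JK)=117/8, d(FGPT,L)=37/2
step 5: merge (JK,L) at d=11; branch lengths JK→5/2, L→11/2; new cluster JKL
  updated: d(FGPT,JKL)=191/12
step 6: merge (FGPT,JKL) at d=191/12; branch lengths FGPT→59/24, JKL→59/24; new cluster FGJKLPT
final tree: ((((F:1,G:1):2,T:3):5/2,P:11/2):59/24,((J:3,K:3):5/2,L:11/2):59/24)
total length: 407/12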